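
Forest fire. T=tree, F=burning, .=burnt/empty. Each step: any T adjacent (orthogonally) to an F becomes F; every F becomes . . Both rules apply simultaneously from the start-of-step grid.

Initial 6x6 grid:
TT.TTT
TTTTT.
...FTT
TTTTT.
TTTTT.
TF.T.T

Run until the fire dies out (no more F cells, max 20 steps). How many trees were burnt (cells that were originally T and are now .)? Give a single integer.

Step 1: +5 fires, +2 burnt (F count now 5)
Step 2: +10 fires, +5 burnt (F count now 10)
Step 3: +5 fires, +10 burnt (F count now 5)
Step 4: +3 fires, +5 burnt (F count now 3)
Step 5: +1 fires, +3 burnt (F count now 1)
Step 6: +0 fires, +1 burnt (F count now 0)
Fire out after step 6
Initially T: 25, now '.': 35
Total burnt (originally-T cells now '.'): 24

Answer: 24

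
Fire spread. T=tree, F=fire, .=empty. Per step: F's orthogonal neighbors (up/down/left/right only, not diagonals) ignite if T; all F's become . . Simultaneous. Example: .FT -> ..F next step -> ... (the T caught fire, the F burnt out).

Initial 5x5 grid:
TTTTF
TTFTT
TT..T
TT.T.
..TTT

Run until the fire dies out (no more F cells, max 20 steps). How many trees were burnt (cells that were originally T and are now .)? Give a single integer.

Step 1: +5 fires, +2 burnt (F count now 5)
Step 2: +4 fires, +5 burnt (F count now 4)
Step 3: +3 fires, +4 burnt (F count now 3)
Step 4: +1 fires, +3 burnt (F count now 1)
Step 5: +0 fires, +1 burnt (F count now 0)
Fire out after step 5
Initially T: 17, now '.': 21
Total burnt (originally-T cells now '.'): 13

Answer: 13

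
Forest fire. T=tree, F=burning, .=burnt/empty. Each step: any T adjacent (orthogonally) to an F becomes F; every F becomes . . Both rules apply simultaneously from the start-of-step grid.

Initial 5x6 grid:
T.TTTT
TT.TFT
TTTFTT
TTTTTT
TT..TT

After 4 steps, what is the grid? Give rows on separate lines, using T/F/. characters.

Step 1: 6 trees catch fire, 2 burn out
  T.TTFT
  TT.F.F
  TTF.FT
  TTTFTT
  TT..TT
Step 2: 6 trees catch fire, 6 burn out
  T.TF.F
  TT....
  TF...F
  TTF.FT
  TT..TT
Step 3: 6 trees catch fire, 6 burn out
  T.F...
  TF....
  F.....
  TF...F
  TT..FT
Step 4: 4 trees catch fire, 6 burn out
  T.....
  F.....
  ......
  F.....
  TF...F

T.....
F.....
......
F.....
TF...F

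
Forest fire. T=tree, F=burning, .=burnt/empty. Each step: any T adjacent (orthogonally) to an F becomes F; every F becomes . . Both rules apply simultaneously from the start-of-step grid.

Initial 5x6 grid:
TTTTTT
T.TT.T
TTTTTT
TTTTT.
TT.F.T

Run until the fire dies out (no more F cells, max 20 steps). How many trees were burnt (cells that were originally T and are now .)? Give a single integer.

Answer: 23

Derivation:
Step 1: +1 fires, +1 burnt (F count now 1)
Step 2: +3 fires, +1 burnt (F count now 3)
Step 3: +4 fires, +3 burnt (F count now 4)
Step 4: +6 fires, +4 burnt (F count now 6)
Step 5: +5 fires, +6 burnt (F count now 5)
Step 6: +3 fires, +5 burnt (F count now 3)
Step 7: +1 fires, +3 burnt (F count now 1)
Step 8: +0 fires, +1 burnt (F count now 0)
Fire out after step 8
Initially T: 24, now '.': 29
Total burnt (originally-T cells now '.'): 23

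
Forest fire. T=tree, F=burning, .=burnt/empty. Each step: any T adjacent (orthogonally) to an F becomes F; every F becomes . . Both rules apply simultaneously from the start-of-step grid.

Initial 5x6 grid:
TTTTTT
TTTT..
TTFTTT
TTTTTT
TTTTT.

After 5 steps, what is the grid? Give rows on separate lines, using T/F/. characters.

Step 1: 4 trees catch fire, 1 burn out
  TTTTTT
  TTFT..
  TF.FTT
  TTFTTT
  TTTTT.
Step 2: 8 trees catch fire, 4 burn out
  TTFTTT
  TF.F..
  F...FT
  TF.FTT
  TTFTT.
Step 3: 8 trees catch fire, 8 burn out
  TF.FTT
  F.....
  .....F
  F...FT
  TF.FT.
Step 4: 5 trees catch fire, 8 burn out
  F...FT
  ......
  ......
  .....F
  F...F.
Step 5: 1 trees catch fire, 5 burn out
  .....F
  ......
  ......
  ......
  ......

.....F
......
......
......
......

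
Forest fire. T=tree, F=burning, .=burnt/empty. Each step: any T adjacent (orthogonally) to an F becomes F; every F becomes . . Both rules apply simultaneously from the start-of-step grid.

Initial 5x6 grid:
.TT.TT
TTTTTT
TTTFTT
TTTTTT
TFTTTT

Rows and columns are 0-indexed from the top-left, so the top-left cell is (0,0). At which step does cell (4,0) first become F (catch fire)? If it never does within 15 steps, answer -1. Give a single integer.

Step 1: cell (4,0)='F' (+7 fires, +2 burnt)
  -> target ignites at step 1
Step 2: cell (4,0)='.' (+8 fires, +7 burnt)
Step 3: cell (4,0)='.' (+7 fires, +8 burnt)
Step 4: cell (4,0)='.' (+4 fires, +7 burnt)
Step 5: cell (4,0)='.' (+0 fires, +4 burnt)
  fire out at step 5

1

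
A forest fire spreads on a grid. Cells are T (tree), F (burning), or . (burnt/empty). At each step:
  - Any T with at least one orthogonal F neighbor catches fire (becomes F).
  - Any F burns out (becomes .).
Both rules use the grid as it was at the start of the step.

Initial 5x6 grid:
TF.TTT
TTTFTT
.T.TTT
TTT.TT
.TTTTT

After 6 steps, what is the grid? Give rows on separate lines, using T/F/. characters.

Step 1: 6 trees catch fire, 2 burn out
  F..FTT
  TFF.FT
  .T.FTT
  TTT.TT
  .TTTTT
Step 2: 5 trees catch fire, 6 burn out
  ....FT
  F....F
  .F..FT
  TTT.TT
  .TTTTT
Step 3: 4 trees catch fire, 5 burn out
  .....F
  ......
  .....F
  TFT.FT
  .TTTTT
Step 4: 5 trees catch fire, 4 burn out
  ......
  ......
  ......
  F.F..F
  .FTTFT
Step 5: 3 trees catch fire, 5 burn out
  ......
  ......
  ......
  ......
  ..FF.F
Step 6: 0 trees catch fire, 3 burn out
  ......
  ......
  ......
  ......
  ......

......
......
......
......
......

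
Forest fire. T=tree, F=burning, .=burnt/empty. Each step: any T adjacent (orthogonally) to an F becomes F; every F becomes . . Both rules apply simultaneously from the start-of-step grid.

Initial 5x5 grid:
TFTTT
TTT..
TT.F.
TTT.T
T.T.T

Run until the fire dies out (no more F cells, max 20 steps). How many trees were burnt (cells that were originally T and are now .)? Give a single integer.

Step 1: +3 fires, +2 burnt (F count now 3)
Step 2: +4 fires, +3 burnt (F count now 4)
Step 3: +3 fires, +4 burnt (F count now 3)
Step 4: +2 fires, +3 burnt (F count now 2)
Step 5: +2 fires, +2 burnt (F count now 2)
Step 6: +0 fires, +2 burnt (F count now 0)
Fire out after step 6
Initially T: 16, now '.': 23
Total burnt (originally-T cells now '.'): 14

Answer: 14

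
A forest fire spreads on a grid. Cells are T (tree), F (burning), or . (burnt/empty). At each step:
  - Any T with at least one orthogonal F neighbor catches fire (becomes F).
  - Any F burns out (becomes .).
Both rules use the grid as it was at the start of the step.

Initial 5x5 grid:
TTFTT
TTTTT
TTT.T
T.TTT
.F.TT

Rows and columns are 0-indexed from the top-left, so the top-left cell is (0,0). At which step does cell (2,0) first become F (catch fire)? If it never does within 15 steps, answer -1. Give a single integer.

Step 1: cell (2,0)='T' (+3 fires, +2 burnt)
Step 2: cell (2,0)='T' (+5 fires, +3 burnt)
Step 3: cell (2,0)='T' (+4 fires, +5 burnt)
Step 4: cell (2,0)='F' (+3 fires, +4 burnt)
  -> target ignites at step 4
Step 5: cell (2,0)='.' (+3 fires, +3 burnt)
Step 6: cell (2,0)='.' (+1 fires, +3 burnt)
Step 7: cell (2,0)='.' (+0 fires, +1 burnt)
  fire out at step 7

4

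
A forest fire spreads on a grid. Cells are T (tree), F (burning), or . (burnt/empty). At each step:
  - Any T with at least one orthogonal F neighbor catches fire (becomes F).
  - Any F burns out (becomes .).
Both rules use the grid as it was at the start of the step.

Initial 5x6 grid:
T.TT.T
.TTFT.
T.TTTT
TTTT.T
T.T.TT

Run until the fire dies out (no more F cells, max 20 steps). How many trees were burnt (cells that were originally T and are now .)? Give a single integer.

Answer: 19

Derivation:
Step 1: +4 fires, +1 burnt (F count now 4)
Step 2: +5 fires, +4 burnt (F count now 5)
Step 3: +2 fires, +5 burnt (F count now 2)
Step 4: +3 fires, +2 burnt (F count now 3)
Step 5: +2 fires, +3 burnt (F count now 2)
Step 6: +3 fires, +2 burnt (F count now 3)
Step 7: +0 fires, +3 burnt (F count now 0)
Fire out after step 7
Initially T: 21, now '.': 28
Total burnt (originally-T cells now '.'): 19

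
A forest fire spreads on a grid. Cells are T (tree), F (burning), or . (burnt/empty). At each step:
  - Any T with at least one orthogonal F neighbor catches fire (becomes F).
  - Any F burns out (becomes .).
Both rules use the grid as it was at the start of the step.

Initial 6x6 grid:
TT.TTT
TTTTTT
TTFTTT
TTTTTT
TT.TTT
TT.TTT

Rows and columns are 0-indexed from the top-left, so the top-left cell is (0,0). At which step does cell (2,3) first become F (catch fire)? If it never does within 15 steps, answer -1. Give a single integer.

Step 1: cell (2,3)='F' (+4 fires, +1 burnt)
  -> target ignites at step 1
Step 2: cell (2,3)='.' (+6 fires, +4 burnt)
Step 3: cell (2,3)='.' (+9 fires, +6 burnt)
Step 4: cell (2,3)='.' (+8 fires, +9 burnt)
Step 5: cell (2,3)='.' (+4 fires, +8 burnt)
Step 6: cell (2,3)='.' (+1 fires, +4 burnt)
Step 7: cell (2,3)='.' (+0 fires, +1 burnt)
  fire out at step 7

1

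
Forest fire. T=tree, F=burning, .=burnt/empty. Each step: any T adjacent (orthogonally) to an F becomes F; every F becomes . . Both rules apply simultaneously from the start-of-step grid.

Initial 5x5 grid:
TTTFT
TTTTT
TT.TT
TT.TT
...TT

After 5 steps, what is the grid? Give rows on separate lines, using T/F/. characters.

Step 1: 3 trees catch fire, 1 burn out
  TTF.F
  TTTFT
  TT.TT
  TT.TT
  ...TT
Step 2: 4 trees catch fire, 3 burn out
  TF...
  TTF.F
  TT.FT
  TT.TT
  ...TT
Step 3: 4 trees catch fire, 4 burn out
  F....
  TF...
  TT..F
  TT.FT
  ...TT
Step 4: 4 trees catch fire, 4 burn out
  .....
  F....
  TF...
  TT..F
  ...FT
Step 5: 3 trees catch fire, 4 burn out
  .....
  .....
  F....
  TF...
  ....F

.....
.....
F....
TF...
....F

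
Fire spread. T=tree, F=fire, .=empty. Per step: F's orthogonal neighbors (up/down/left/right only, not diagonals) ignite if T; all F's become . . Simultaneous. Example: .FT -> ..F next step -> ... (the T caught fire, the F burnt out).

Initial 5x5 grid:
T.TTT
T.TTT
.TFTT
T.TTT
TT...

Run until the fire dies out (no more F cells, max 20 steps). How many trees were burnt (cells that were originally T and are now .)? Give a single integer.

Step 1: +4 fires, +1 burnt (F count now 4)
Step 2: +4 fires, +4 burnt (F count now 4)
Step 3: +3 fires, +4 burnt (F count now 3)
Step 4: +1 fires, +3 burnt (F count now 1)
Step 5: +0 fires, +1 burnt (F count now 0)
Fire out after step 5
Initially T: 17, now '.': 20
Total burnt (originally-T cells now '.'): 12

Answer: 12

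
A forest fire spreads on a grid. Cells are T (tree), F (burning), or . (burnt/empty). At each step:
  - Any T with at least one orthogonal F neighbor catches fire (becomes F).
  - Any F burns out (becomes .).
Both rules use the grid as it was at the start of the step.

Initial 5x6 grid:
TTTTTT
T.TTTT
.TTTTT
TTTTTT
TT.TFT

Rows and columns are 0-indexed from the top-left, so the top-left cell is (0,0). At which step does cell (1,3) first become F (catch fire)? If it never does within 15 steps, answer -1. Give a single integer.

Step 1: cell (1,3)='T' (+3 fires, +1 burnt)
Step 2: cell (1,3)='T' (+3 fires, +3 burnt)
Step 3: cell (1,3)='T' (+4 fires, +3 burnt)
Step 4: cell (1,3)='F' (+5 fires, +4 burnt)
  -> target ignites at step 4
Step 5: cell (1,3)='.' (+6 fires, +5 burnt)
Step 6: cell (1,3)='.' (+2 fires, +6 burnt)
Step 7: cell (1,3)='.' (+1 fires, +2 burnt)
Step 8: cell (1,3)='.' (+1 fires, +1 burnt)
Step 9: cell (1,3)='.' (+1 fires, +1 burnt)
Step 10: cell (1,3)='.' (+0 fires, +1 burnt)
  fire out at step 10

4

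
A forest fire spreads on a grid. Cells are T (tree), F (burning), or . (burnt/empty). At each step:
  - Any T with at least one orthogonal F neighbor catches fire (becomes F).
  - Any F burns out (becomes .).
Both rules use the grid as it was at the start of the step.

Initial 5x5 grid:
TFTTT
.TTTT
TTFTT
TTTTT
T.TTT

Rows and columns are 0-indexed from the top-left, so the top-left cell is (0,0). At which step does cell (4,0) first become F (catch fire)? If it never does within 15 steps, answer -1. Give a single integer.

Step 1: cell (4,0)='T' (+7 fires, +2 burnt)
Step 2: cell (4,0)='T' (+7 fires, +7 burnt)
Step 3: cell (4,0)='T' (+5 fires, +7 burnt)
Step 4: cell (4,0)='F' (+2 fires, +5 burnt)
  -> target ignites at step 4
Step 5: cell (4,0)='.' (+0 fires, +2 burnt)
  fire out at step 5

4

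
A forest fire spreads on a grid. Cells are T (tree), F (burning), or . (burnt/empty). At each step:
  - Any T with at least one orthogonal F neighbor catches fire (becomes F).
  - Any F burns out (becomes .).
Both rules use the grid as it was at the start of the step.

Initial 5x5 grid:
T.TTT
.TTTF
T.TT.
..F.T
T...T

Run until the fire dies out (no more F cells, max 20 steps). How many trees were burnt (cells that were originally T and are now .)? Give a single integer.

Step 1: +3 fires, +2 burnt (F count now 3)
Step 2: +3 fires, +3 burnt (F count now 3)
Step 3: +2 fires, +3 burnt (F count now 2)
Step 4: +0 fires, +2 burnt (F count now 0)
Fire out after step 4
Initially T: 13, now '.': 20
Total burnt (originally-T cells now '.'): 8

Answer: 8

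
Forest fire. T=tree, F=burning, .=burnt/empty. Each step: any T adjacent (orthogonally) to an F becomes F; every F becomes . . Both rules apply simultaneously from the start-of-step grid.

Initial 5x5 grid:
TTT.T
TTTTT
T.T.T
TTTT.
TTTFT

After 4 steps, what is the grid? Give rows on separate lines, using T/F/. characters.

Step 1: 3 trees catch fire, 1 burn out
  TTT.T
  TTTTT
  T.T.T
  TTTF.
  TTF.F
Step 2: 2 trees catch fire, 3 burn out
  TTT.T
  TTTTT
  T.T.T
  TTF..
  TF...
Step 3: 3 trees catch fire, 2 burn out
  TTT.T
  TTTTT
  T.F.T
  TF...
  F....
Step 4: 2 trees catch fire, 3 burn out
  TTT.T
  TTFTT
  T...T
  F....
  .....

TTT.T
TTFTT
T...T
F....
.....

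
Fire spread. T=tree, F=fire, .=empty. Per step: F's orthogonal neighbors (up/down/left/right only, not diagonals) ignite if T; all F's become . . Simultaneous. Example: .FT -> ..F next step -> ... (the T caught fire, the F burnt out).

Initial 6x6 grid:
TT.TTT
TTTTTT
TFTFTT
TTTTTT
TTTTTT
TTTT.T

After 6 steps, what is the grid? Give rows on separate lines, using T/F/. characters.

Step 1: 7 trees catch fire, 2 burn out
  TT.TTT
  TFTFTT
  F.F.FT
  TFTFTT
  TTTTTT
  TTTT.T
Step 2: 11 trees catch fire, 7 burn out
  TF.FTT
  F.F.FT
  .....F
  F.F.FT
  TFTFTT
  TTTT.T
Step 3: 9 trees catch fire, 11 burn out
  F...FT
  .....F
  ......
  .....F
  F.F.FT
  TFTF.T
Step 4: 4 trees catch fire, 9 burn out
  .....F
  ......
  ......
  ......
  .....F
  F.F..T
Step 5: 1 trees catch fire, 4 burn out
  ......
  ......
  ......
  ......
  ......
  .....F
Step 6: 0 trees catch fire, 1 burn out
  ......
  ......
  ......
  ......
  ......
  ......

......
......
......
......
......
......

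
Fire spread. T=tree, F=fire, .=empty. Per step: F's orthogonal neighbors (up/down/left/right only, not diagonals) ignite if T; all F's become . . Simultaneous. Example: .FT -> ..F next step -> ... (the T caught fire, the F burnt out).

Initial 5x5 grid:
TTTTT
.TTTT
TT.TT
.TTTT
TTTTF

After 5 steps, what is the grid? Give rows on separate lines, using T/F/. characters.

Step 1: 2 trees catch fire, 1 burn out
  TTTTT
  .TTTT
  TT.TT
  .TTTF
  TTTF.
Step 2: 3 trees catch fire, 2 burn out
  TTTTT
  .TTTT
  TT.TF
  .TTF.
  TTF..
Step 3: 4 trees catch fire, 3 burn out
  TTTTT
  .TTTF
  TT.F.
  .TF..
  TF...
Step 4: 4 trees catch fire, 4 burn out
  TTTTF
  .TTF.
  TT...
  .F...
  F....
Step 5: 3 trees catch fire, 4 burn out
  TTTF.
  .TF..
  TF...
  .....
  .....

TTTF.
.TF..
TF...
.....
.....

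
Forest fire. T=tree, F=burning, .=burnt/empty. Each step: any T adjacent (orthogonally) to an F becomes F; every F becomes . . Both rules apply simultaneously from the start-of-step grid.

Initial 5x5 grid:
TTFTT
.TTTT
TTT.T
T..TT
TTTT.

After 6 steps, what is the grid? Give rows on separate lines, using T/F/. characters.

Step 1: 3 trees catch fire, 1 burn out
  TF.FT
  .TFTT
  TTT.T
  T..TT
  TTTT.
Step 2: 5 trees catch fire, 3 burn out
  F...F
  .F.FT
  TTF.T
  T..TT
  TTTT.
Step 3: 2 trees catch fire, 5 burn out
  .....
  ....F
  TF..T
  T..TT
  TTTT.
Step 4: 2 trees catch fire, 2 burn out
  .....
  .....
  F...F
  T..TT
  TTTT.
Step 5: 2 trees catch fire, 2 burn out
  .....
  .....
  .....
  F..TF
  TTTT.
Step 6: 2 trees catch fire, 2 burn out
  .....
  .....
  .....
  ...F.
  FTTT.

.....
.....
.....
...F.
FTTT.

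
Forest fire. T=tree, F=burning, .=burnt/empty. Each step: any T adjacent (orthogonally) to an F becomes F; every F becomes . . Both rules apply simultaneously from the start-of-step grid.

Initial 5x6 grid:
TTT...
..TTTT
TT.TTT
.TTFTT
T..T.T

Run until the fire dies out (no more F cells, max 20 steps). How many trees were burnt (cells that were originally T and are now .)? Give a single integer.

Answer: 18

Derivation:
Step 1: +4 fires, +1 burnt (F count now 4)
Step 2: +4 fires, +4 burnt (F count now 4)
Step 3: +5 fires, +4 burnt (F count now 5)
Step 4: +3 fires, +5 burnt (F count now 3)
Step 5: +1 fires, +3 burnt (F count now 1)
Step 6: +1 fires, +1 burnt (F count now 1)
Step 7: +0 fires, +1 burnt (F count now 0)
Fire out after step 7
Initially T: 19, now '.': 29
Total burnt (originally-T cells now '.'): 18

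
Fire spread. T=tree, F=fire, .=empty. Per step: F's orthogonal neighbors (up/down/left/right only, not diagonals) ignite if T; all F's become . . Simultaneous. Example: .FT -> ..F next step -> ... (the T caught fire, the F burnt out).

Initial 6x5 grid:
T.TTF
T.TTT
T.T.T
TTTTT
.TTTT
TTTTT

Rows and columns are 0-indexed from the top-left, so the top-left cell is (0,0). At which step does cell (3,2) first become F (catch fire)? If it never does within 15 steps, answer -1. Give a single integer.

Step 1: cell (3,2)='T' (+2 fires, +1 burnt)
Step 2: cell (3,2)='T' (+3 fires, +2 burnt)
Step 3: cell (3,2)='T' (+2 fires, +3 burnt)
Step 4: cell (3,2)='T' (+3 fires, +2 burnt)
Step 5: cell (3,2)='F' (+3 fires, +3 burnt)
  -> target ignites at step 5
Step 6: cell (3,2)='.' (+3 fires, +3 burnt)
Step 7: cell (3,2)='.' (+3 fires, +3 burnt)
Step 8: cell (3,2)='.' (+2 fires, +3 burnt)
Step 9: cell (3,2)='.' (+2 fires, +2 burnt)
Step 10: cell (3,2)='.' (+1 fires, +2 burnt)
Step 11: cell (3,2)='.' (+0 fires, +1 burnt)
  fire out at step 11

5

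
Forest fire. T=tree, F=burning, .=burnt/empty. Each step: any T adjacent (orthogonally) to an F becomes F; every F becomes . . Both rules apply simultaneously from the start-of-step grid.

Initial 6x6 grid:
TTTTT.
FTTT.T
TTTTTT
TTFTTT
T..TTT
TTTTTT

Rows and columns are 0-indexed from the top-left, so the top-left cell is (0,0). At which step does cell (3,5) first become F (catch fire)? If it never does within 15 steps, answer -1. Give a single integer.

Step 1: cell (3,5)='T' (+6 fires, +2 burnt)
Step 2: cell (3,5)='T' (+7 fires, +6 burnt)
Step 3: cell (3,5)='F' (+7 fires, +7 burnt)
  -> target ignites at step 3
Step 4: cell (3,5)='.' (+6 fires, +7 burnt)
Step 5: cell (3,5)='.' (+4 fires, +6 burnt)
Step 6: cell (3,5)='.' (+0 fires, +4 burnt)
  fire out at step 6

3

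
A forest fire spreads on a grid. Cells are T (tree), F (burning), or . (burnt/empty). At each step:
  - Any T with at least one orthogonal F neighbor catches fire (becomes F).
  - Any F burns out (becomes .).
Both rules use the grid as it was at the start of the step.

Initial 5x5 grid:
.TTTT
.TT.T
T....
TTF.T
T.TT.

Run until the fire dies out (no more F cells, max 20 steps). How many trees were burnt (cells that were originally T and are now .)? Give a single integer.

Answer: 6

Derivation:
Step 1: +2 fires, +1 burnt (F count now 2)
Step 2: +2 fires, +2 burnt (F count now 2)
Step 3: +2 fires, +2 burnt (F count now 2)
Step 4: +0 fires, +2 burnt (F count now 0)
Fire out after step 4
Initially T: 14, now '.': 17
Total burnt (originally-T cells now '.'): 6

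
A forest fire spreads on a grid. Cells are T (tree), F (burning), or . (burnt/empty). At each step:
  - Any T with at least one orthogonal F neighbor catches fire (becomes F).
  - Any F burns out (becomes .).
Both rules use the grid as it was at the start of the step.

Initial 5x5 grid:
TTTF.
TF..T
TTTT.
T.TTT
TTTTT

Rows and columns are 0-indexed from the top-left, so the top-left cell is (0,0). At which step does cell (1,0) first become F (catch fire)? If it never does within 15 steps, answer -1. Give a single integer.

Step 1: cell (1,0)='F' (+4 fires, +2 burnt)
  -> target ignites at step 1
Step 2: cell (1,0)='.' (+3 fires, +4 burnt)
Step 3: cell (1,0)='.' (+3 fires, +3 burnt)
Step 4: cell (1,0)='.' (+3 fires, +3 burnt)
Step 5: cell (1,0)='.' (+3 fires, +3 burnt)
Step 6: cell (1,0)='.' (+1 fires, +3 burnt)
Step 7: cell (1,0)='.' (+0 fires, +1 burnt)
  fire out at step 7

1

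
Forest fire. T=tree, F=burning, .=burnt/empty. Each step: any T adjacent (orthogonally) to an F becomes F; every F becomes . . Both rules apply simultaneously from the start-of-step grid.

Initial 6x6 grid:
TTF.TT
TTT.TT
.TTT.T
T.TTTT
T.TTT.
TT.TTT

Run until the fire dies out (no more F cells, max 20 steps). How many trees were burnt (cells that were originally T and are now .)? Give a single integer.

Step 1: +2 fires, +1 burnt (F count now 2)
Step 2: +3 fires, +2 burnt (F count now 3)
Step 3: +4 fires, +3 burnt (F count now 4)
Step 4: +2 fires, +4 burnt (F count now 2)
Step 5: +2 fires, +2 burnt (F count now 2)
Step 6: +3 fires, +2 burnt (F count now 3)
Step 7: +2 fires, +3 burnt (F count now 2)
Step 8: +2 fires, +2 burnt (F count now 2)
Step 9: +2 fires, +2 burnt (F count now 2)
Step 10: +1 fires, +2 burnt (F count now 1)
Step 11: +0 fires, +1 burnt (F count now 0)
Fire out after step 11
Initially T: 27, now '.': 32
Total burnt (originally-T cells now '.'): 23

Answer: 23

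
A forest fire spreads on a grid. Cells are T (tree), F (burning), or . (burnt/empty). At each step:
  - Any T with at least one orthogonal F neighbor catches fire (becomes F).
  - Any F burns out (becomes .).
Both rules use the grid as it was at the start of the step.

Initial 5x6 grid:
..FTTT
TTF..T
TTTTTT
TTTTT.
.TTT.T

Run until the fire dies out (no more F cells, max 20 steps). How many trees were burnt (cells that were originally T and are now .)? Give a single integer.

Answer: 20

Derivation:
Step 1: +3 fires, +2 burnt (F count now 3)
Step 2: +5 fires, +3 burnt (F count now 5)
Step 3: +6 fires, +5 burnt (F count now 6)
Step 4: +6 fires, +6 burnt (F count now 6)
Step 5: +0 fires, +6 burnt (F count now 0)
Fire out after step 5
Initially T: 21, now '.': 29
Total burnt (originally-T cells now '.'): 20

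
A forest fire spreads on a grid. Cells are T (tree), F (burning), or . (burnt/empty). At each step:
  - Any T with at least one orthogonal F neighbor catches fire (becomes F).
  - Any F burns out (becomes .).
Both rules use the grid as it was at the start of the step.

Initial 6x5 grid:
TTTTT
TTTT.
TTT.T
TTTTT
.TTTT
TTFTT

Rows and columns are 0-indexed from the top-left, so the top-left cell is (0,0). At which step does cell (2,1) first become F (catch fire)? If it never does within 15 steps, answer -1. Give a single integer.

Step 1: cell (2,1)='T' (+3 fires, +1 burnt)
Step 2: cell (2,1)='T' (+5 fires, +3 burnt)
Step 3: cell (2,1)='T' (+4 fires, +5 burnt)
Step 4: cell (2,1)='F' (+4 fires, +4 burnt)
  -> target ignites at step 4
Step 5: cell (2,1)='.' (+5 fires, +4 burnt)
Step 6: cell (2,1)='.' (+3 fires, +5 burnt)
Step 7: cell (2,1)='.' (+2 fires, +3 burnt)
Step 8: cell (2,1)='.' (+0 fires, +2 burnt)
  fire out at step 8

4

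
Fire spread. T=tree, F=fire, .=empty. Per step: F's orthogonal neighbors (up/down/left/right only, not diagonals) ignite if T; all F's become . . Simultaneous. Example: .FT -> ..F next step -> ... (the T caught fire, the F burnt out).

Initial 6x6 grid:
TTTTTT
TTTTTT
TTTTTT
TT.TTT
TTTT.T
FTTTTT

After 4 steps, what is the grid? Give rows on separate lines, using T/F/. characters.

Step 1: 2 trees catch fire, 1 burn out
  TTTTTT
  TTTTTT
  TTTTTT
  TT.TTT
  FTTT.T
  .FTTTT
Step 2: 3 trees catch fire, 2 burn out
  TTTTTT
  TTTTTT
  TTTTTT
  FT.TTT
  .FTT.T
  ..FTTT
Step 3: 4 trees catch fire, 3 burn out
  TTTTTT
  TTTTTT
  FTTTTT
  .F.TTT
  ..FT.T
  ...FTT
Step 4: 4 trees catch fire, 4 burn out
  TTTTTT
  FTTTTT
  .FTTTT
  ...TTT
  ...F.T
  ....FT

TTTTTT
FTTTTT
.FTTTT
...TTT
...F.T
....FT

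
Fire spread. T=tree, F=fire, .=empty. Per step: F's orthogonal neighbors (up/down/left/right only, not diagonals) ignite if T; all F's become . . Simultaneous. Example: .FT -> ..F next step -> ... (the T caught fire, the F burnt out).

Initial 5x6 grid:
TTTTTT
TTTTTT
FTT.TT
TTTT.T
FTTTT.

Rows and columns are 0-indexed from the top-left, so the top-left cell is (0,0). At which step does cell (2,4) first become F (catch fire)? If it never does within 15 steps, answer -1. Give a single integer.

Step 1: cell (2,4)='T' (+4 fires, +2 burnt)
Step 2: cell (2,4)='T' (+5 fires, +4 burnt)
Step 3: cell (2,4)='T' (+4 fires, +5 burnt)
Step 4: cell (2,4)='T' (+4 fires, +4 burnt)
Step 5: cell (2,4)='T' (+2 fires, +4 burnt)
Step 6: cell (2,4)='F' (+3 fires, +2 burnt)
  -> target ignites at step 6
Step 7: cell (2,4)='.' (+2 fires, +3 burnt)
Step 8: cell (2,4)='.' (+1 fires, +2 burnt)
Step 9: cell (2,4)='.' (+0 fires, +1 burnt)
  fire out at step 9

6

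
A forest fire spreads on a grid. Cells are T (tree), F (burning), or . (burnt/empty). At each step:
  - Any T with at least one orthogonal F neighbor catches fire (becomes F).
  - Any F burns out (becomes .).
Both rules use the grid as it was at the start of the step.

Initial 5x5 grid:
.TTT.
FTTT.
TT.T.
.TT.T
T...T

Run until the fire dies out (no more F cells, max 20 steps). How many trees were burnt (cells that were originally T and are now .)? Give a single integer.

Step 1: +2 fires, +1 burnt (F count now 2)
Step 2: +3 fires, +2 burnt (F count now 3)
Step 3: +3 fires, +3 burnt (F count now 3)
Step 4: +3 fires, +3 burnt (F count now 3)
Step 5: +0 fires, +3 burnt (F count now 0)
Fire out after step 5
Initially T: 14, now '.': 22
Total burnt (originally-T cells now '.'): 11

Answer: 11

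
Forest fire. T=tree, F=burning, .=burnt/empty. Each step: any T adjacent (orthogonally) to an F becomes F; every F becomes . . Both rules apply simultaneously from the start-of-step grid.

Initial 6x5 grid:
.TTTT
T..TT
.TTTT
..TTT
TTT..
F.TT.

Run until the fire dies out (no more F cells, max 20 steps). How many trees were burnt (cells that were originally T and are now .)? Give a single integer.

Answer: 18

Derivation:
Step 1: +1 fires, +1 burnt (F count now 1)
Step 2: +1 fires, +1 burnt (F count now 1)
Step 3: +1 fires, +1 burnt (F count now 1)
Step 4: +2 fires, +1 burnt (F count now 2)
Step 5: +3 fires, +2 burnt (F count now 3)
Step 6: +3 fires, +3 burnt (F count now 3)
Step 7: +2 fires, +3 burnt (F count now 2)
Step 8: +2 fires, +2 burnt (F count now 2)
Step 9: +2 fires, +2 burnt (F count now 2)
Step 10: +1 fires, +2 burnt (F count now 1)
Step 11: +0 fires, +1 burnt (F count now 0)
Fire out after step 11
Initially T: 19, now '.': 29
Total burnt (originally-T cells now '.'): 18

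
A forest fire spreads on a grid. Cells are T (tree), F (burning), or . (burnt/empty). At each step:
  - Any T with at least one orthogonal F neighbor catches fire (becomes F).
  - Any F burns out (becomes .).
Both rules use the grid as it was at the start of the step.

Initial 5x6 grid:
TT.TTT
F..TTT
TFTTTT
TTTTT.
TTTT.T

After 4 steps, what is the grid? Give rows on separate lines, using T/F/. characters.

Step 1: 4 trees catch fire, 2 burn out
  FT.TTT
  ...TTT
  F.FTTT
  TFTTT.
  TTTT.T
Step 2: 5 trees catch fire, 4 burn out
  .F.TTT
  ...TTT
  ...FTT
  F.FTT.
  TFTT.T
Step 3: 5 trees catch fire, 5 burn out
  ...TTT
  ...FTT
  ....FT
  ...FT.
  F.FT.T
Step 4: 5 trees catch fire, 5 burn out
  ...FTT
  ....FT
  .....F
  ....F.
  ...F.T

...FTT
....FT
.....F
....F.
...F.T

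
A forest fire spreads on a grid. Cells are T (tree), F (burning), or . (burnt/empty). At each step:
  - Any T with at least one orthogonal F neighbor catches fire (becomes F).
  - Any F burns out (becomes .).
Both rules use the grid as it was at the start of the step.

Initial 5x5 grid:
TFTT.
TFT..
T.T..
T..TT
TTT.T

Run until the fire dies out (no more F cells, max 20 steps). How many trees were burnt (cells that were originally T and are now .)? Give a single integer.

Step 1: +4 fires, +2 burnt (F count now 4)
Step 2: +3 fires, +4 burnt (F count now 3)
Step 3: +1 fires, +3 burnt (F count now 1)
Step 4: +1 fires, +1 burnt (F count now 1)
Step 5: +1 fires, +1 burnt (F count now 1)
Step 6: +1 fires, +1 burnt (F count now 1)
Step 7: +0 fires, +1 burnt (F count now 0)
Fire out after step 7
Initially T: 14, now '.': 22
Total burnt (originally-T cells now '.'): 11

Answer: 11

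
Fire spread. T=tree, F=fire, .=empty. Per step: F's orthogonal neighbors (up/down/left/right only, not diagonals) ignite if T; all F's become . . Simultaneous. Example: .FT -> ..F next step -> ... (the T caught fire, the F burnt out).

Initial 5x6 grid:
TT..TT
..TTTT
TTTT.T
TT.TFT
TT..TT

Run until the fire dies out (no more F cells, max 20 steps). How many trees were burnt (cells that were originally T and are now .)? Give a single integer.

Step 1: +3 fires, +1 burnt (F count now 3)
Step 2: +3 fires, +3 burnt (F count now 3)
Step 3: +3 fires, +3 burnt (F count now 3)
Step 4: +4 fires, +3 burnt (F count now 4)
Step 5: +3 fires, +4 burnt (F count now 3)
Step 6: +2 fires, +3 burnt (F count now 2)
Step 7: +1 fires, +2 burnt (F count now 1)
Step 8: +0 fires, +1 burnt (F count now 0)
Fire out after step 8
Initially T: 21, now '.': 28
Total burnt (originally-T cells now '.'): 19

Answer: 19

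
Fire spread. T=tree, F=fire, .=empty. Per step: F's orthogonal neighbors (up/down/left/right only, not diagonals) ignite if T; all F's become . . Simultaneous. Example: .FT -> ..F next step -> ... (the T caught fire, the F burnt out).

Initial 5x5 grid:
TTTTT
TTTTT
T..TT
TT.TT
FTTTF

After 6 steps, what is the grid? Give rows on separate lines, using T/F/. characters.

Step 1: 4 trees catch fire, 2 burn out
  TTTTT
  TTTTT
  T..TT
  FT.TF
  .FTF.
Step 2: 5 trees catch fire, 4 burn out
  TTTTT
  TTTTT
  F..TF
  .F.F.
  ..F..
Step 3: 3 trees catch fire, 5 burn out
  TTTTT
  FTTTF
  ...F.
  .....
  .....
Step 4: 4 trees catch fire, 3 burn out
  FTTTF
  .FTF.
  .....
  .....
  .....
Step 5: 3 trees catch fire, 4 burn out
  .FTF.
  ..F..
  .....
  .....
  .....
Step 6: 1 trees catch fire, 3 burn out
  ..F..
  .....
  .....
  .....
  .....

..F..
.....
.....
.....
.....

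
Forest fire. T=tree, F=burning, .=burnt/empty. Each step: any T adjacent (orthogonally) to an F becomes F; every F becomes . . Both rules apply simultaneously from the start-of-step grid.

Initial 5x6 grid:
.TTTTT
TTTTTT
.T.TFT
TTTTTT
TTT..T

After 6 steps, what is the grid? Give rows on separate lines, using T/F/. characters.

Step 1: 4 trees catch fire, 1 burn out
  .TTTTT
  TTTTFT
  .T.F.F
  TTTTFT
  TTT..T
Step 2: 5 trees catch fire, 4 burn out
  .TTTFT
  TTTF.F
  .T....
  TTTF.F
  TTT..T
Step 3: 5 trees catch fire, 5 burn out
  .TTF.F
  TTF...
  .T....
  TTF...
  TTT..F
Step 4: 4 trees catch fire, 5 burn out
  .TF...
  TF....
  .T....
  TF....
  TTF...
Step 5: 5 trees catch fire, 4 burn out
  .F....
  F.....
  .F....
  F.....
  TF....
Step 6: 1 trees catch fire, 5 burn out
  ......
  ......
  ......
  ......
  F.....

......
......
......
......
F.....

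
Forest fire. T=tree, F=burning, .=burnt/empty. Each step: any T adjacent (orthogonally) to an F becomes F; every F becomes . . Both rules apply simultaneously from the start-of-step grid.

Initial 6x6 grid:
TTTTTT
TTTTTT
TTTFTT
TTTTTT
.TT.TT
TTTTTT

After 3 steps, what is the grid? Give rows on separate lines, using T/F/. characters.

Step 1: 4 trees catch fire, 1 burn out
  TTTTTT
  TTTFTT
  TTF.FT
  TTTFTT
  .TT.TT
  TTTTTT
Step 2: 7 trees catch fire, 4 burn out
  TTTFTT
  TTF.FT
  TF...F
  TTF.FT
  .TT.TT
  TTTTTT
Step 3: 9 trees catch fire, 7 burn out
  TTF.FT
  TF...F
  F.....
  TF...F
  .TF.FT
  TTTTTT

TTF.FT
TF...F
F.....
TF...F
.TF.FT
TTTTTT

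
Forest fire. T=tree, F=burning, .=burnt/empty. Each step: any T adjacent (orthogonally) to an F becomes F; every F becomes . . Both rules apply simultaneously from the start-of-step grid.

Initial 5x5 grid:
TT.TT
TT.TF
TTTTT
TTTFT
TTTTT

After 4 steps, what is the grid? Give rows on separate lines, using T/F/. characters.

Step 1: 7 trees catch fire, 2 burn out
  TT.TF
  TT.F.
  TTTFF
  TTF.F
  TTTFT
Step 2: 5 trees catch fire, 7 burn out
  TT.F.
  TT...
  TTF..
  TF...
  TTF.F
Step 3: 3 trees catch fire, 5 burn out
  TT...
  TT...
  TF...
  F....
  TF...
Step 4: 3 trees catch fire, 3 burn out
  TT...
  TF...
  F....
  .....
  F....

TT...
TF...
F....
.....
F....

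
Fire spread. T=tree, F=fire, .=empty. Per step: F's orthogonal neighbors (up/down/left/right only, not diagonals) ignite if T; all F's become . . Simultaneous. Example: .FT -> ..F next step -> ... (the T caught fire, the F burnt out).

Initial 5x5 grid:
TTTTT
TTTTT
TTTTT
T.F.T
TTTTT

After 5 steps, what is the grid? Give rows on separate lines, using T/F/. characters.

Step 1: 2 trees catch fire, 1 burn out
  TTTTT
  TTTTT
  TTFTT
  T...T
  TTFTT
Step 2: 5 trees catch fire, 2 burn out
  TTTTT
  TTFTT
  TF.FT
  T...T
  TF.FT
Step 3: 7 trees catch fire, 5 burn out
  TTFTT
  TF.FT
  F...F
  T...T
  F...F
Step 4: 6 trees catch fire, 7 burn out
  TF.FT
  F...F
  .....
  F...F
  .....
Step 5: 2 trees catch fire, 6 burn out
  F...F
  .....
  .....
  .....
  .....

F...F
.....
.....
.....
.....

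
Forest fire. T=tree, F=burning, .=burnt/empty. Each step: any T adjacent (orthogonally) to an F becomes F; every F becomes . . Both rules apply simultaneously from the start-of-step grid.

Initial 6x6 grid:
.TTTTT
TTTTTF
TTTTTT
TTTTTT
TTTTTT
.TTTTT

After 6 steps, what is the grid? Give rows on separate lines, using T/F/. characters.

Step 1: 3 trees catch fire, 1 burn out
  .TTTTF
  TTTTF.
  TTTTTF
  TTTTTT
  TTTTTT
  .TTTTT
Step 2: 4 trees catch fire, 3 burn out
  .TTTF.
  TTTF..
  TTTTF.
  TTTTTF
  TTTTTT
  .TTTTT
Step 3: 5 trees catch fire, 4 burn out
  .TTF..
  TTF...
  TTTF..
  TTTTF.
  TTTTTF
  .TTTTT
Step 4: 6 trees catch fire, 5 burn out
  .TF...
  TF....
  TTF...
  TTTF..
  TTTTF.
  .TTTTF
Step 5: 6 trees catch fire, 6 burn out
  .F....
  F.....
  TF....
  TTF...
  TTTF..
  .TTTF.
Step 6: 4 trees catch fire, 6 burn out
  ......
  ......
  F.....
  TF....
  TTF...
  .TTF..

......
......
F.....
TF....
TTF...
.TTF..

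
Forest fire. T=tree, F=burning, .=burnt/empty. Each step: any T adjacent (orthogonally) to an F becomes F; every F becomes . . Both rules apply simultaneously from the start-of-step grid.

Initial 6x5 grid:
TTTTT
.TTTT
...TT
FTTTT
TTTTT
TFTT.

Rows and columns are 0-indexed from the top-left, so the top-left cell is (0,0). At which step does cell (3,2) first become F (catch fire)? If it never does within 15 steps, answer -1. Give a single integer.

Step 1: cell (3,2)='T' (+5 fires, +2 burnt)
Step 2: cell (3,2)='F' (+3 fires, +5 burnt)
  -> target ignites at step 2
Step 3: cell (3,2)='.' (+2 fires, +3 burnt)
Step 4: cell (3,2)='.' (+3 fires, +2 burnt)
Step 5: cell (3,2)='.' (+2 fires, +3 burnt)
Step 6: cell (3,2)='.' (+3 fires, +2 burnt)
Step 7: cell (3,2)='.' (+3 fires, +3 burnt)
Step 8: cell (3,2)='.' (+1 fires, +3 burnt)
Step 9: cell (3,2)='.' (+1 fires, +1 burnt)
Step 10: cell (3,2)='.' (+0 fires, +1 burnt)
  fire out at step 10

2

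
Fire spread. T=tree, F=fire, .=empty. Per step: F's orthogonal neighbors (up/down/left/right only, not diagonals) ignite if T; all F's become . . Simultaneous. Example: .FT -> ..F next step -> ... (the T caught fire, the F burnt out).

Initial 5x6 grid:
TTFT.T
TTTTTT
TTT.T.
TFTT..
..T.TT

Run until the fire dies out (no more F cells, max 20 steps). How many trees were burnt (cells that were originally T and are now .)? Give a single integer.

Answer: 18

Derivation:
Step 1: +6 fires, +2 burnt (F count now 6)
Step 2: +7 fires, +6 burnt (F count now 7)
Step 3: +2 fires, +7 burnt (F count now 2)
Step 4: +2 fires, +2 burnt (F count now 2)
Step 5: +1 fires, +2 burnt (F count now 1)
Step 6: +0 fires, +1 burnt (F count now 0)
Fire out after step 6
Initially T: 20, now '.': 28
Total burnt (originally-T cells now '.'): 18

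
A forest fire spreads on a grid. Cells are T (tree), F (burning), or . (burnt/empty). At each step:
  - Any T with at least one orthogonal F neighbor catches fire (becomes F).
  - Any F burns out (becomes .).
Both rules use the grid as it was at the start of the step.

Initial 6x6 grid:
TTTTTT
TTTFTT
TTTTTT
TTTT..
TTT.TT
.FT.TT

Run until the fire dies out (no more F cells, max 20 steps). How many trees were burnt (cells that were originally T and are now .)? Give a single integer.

Answer: 25

Derivation:
Step 1: +6 fires, +2 burnt (F count now 6)
Step 2: +10 fires, +6 burnt (F count now 10)
Step 3: +7 fires, +10 burnt (F count now 7)
Step 4: +2 fires, +7 burnt (F count now 2)
Step 5: +0 fires, +2 burnt (F count now 0)
Fire out after step 5
Initially T: 29, now '.': 32
Total burnt (originally-T cells now '.'): 25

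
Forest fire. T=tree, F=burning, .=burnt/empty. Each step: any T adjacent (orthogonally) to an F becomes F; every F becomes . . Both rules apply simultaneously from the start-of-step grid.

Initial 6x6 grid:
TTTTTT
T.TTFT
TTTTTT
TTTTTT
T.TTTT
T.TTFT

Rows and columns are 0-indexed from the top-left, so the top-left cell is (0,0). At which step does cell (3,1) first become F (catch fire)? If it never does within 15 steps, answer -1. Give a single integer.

Step 1: cell (3,1)='T' (+7 fires, +2 burnt)
Step 2: cell (3,1)='T' (+9 fires, +7 burnt)
Step 3: cell (3,1)='T' (+5 fires, +9 burnt)
Step 4: cell (3,1)='T' (+3 fires, +5 burnt)
Step 5: cell (3,1)='F' (+3 fires, +3 burnt)
  -> target ignites at step 5
Step 6: cell (3,1)='.' (+2 fires, +3 burnt)
Step 7: cell (3,1)='.' (+1 fires, +2 burnt)
Step 8: cell (3,1)='.' (+1 fires, +1 burnt)
Step 9: cell (3,1)='.' (+0 fires, +1 burnt)
  fire out at step 9

5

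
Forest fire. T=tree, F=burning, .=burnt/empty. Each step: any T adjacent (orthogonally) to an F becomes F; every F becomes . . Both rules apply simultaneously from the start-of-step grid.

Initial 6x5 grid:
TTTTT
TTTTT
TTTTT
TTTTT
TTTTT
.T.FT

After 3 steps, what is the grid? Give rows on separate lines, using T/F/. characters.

Step 1: 2 trees catch fire, 1 burn out
  TTTTT
  TTTTT
  TTTTT
  TTTTT
  TTTFT
  .T..F
Step 2: 3 trees catch fire, 2 burn out
  TTTTT
  TTTTT
  TTTTT
  TTTFT
  TTF.F
  .T...
Step 3: 4 trees catch fire, 3 burn out
  TTTTT
  TTTTT
  TTTFT
  TTF.F
  TF...
  .T...

TTTTT
TTTTT
TTTFT
TTF.F
TF...
.T...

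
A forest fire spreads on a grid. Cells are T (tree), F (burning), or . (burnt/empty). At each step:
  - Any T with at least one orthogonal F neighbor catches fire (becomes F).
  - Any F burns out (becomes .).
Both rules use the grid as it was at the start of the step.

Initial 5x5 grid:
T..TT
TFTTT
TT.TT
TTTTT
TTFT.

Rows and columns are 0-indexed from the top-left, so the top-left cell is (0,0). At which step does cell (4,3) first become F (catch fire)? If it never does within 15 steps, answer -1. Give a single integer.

Step 1: cell (4,3)='F' (+6 fires, +2 burnt)
  -> target ignites at step 1
Step 2: cell (4,3)='.' (+6 fires, +6 burnt)
Step 3: cell (4,3)='.' (+5 fires, +6 burnt)
Step 4: cell (4,3)='.' (+2 fires, +5 burnt)
Step 5: cell (4,3)='.' (+0 fires, +2 burnt)
  fire out at step 5

1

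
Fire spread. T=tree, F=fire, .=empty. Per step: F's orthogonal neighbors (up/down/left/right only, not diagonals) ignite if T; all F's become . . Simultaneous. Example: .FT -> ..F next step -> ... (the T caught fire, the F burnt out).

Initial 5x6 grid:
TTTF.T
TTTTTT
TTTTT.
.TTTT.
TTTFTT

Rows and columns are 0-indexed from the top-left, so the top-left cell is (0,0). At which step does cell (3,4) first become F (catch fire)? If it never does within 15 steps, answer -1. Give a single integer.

Step 1: cell (3,4)='T' (+5 fires, +2 burnt)
Step 2: cell (3,4)='F' (+8 fires, +5 burnt)
  -> target ignites at step 2
Step 3: cell (3,4)='.' (+7 fires, +8 burnt)
Step 4: cell (3,4)='.' (+3 fires, +7 burnt)
Step 5: cell (3,4)='.' (+1 fires, +3 burnt)
Step 6: cell (3,4)='.' (+0 fires, +1 burnt)
  fire out at step 6

2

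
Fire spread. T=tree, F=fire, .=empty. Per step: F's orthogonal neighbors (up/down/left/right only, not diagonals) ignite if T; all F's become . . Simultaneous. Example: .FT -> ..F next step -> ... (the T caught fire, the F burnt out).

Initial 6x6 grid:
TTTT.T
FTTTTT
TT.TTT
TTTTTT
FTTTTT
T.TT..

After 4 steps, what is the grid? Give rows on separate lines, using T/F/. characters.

Step 1: 6 trees catch fire, 2 burn out
  FTTT.T
  .FTTTT
  FT.TTT
  FTTTTT
  .FTTTT
  F.TT..
Step 2: 5 trees catch fire, 6 burn out
  .FTT.T
  ..FTTT
  .F.TTT
  .FTTTT
  ..FTTT
  ..TT..
Step 3: 5 trees catch fire, 5 burn out
  ..FT.T
  ...FTT
  ...TTT
  ..FTTT
  ...FTT
  ..FT..
Step 4: 6 trees catch fire, 5 burn out
  ...F.T
  ....FT
  ...FTT
  ...FTT
  ....FT
  ...F..

...F.T
....FT
...FTT
...FTT
....FT
...F..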